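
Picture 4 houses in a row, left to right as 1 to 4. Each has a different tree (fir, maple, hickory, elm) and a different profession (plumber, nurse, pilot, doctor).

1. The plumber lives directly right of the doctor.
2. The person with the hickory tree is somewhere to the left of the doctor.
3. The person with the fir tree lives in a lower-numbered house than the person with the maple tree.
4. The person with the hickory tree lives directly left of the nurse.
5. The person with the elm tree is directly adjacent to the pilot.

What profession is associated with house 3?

doctor

That leaves pilot as the profession for house 1.
That leaves plumber as the profession for house 4.
From clue 1, the doctor must be in house 3.
From clue 5, the person with the elm tree must be in house 2.
So house 4 gets maple for tree.
So house 2 gets nurse for profession.
The only tree still possible for house 1 is hickory.
The only tree still possible for house 3 is fir.
So: house 1 = hickory/pilot, house 2 = elm/nurse, house 3 = fir/doctor, house 4 = maple/plumber.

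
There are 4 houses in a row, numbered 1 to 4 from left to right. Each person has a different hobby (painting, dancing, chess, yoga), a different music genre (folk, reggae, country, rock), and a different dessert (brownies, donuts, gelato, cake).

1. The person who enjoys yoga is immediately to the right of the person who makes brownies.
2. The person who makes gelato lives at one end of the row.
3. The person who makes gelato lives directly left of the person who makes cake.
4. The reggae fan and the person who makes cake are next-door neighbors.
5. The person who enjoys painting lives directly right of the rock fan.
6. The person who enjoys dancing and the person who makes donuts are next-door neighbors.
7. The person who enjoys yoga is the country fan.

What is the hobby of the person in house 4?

yoga

From clue 3, the person who makes gelato must be in house 1.
Clue 3 places the person who makes cake in house 2.
House 4 dessert: only donuts fits.
From clue 1, the person who enjoys yoga must be in house 4.
By clue 6, the person who enjoys dancing is in house 3.
From clue 7, the country fan must be in house 4.
So house 1 gets chess for hobby.
House 2's hobby must be painting (nothing else left).
So house 3 gets brownies for dessert.
From clue 5, the rock fan must be in house 1.
House 2's music genre must be folk (nothing else left).
House 3's music genre must be reggae (nothing else left).
So: house 1 = chess/rock/gelato, house 2 = painting/folk/cake, house 3 = dancing/reggae/brownies, house 4 = yoga/country/donuts.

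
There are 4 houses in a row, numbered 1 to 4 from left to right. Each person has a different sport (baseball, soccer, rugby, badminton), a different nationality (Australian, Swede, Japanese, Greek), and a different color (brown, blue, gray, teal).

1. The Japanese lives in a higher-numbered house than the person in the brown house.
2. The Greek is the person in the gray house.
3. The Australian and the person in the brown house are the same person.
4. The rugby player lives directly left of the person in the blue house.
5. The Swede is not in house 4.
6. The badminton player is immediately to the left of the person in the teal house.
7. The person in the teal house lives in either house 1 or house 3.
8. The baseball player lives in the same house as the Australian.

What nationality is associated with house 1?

Clue 7 places the person in the teal house in house 3.
House 4 sport: only soccer fits.
Clue 6: the badminton player is in house 2.
The only sport still possible for house 3 is rugby.
By clue 4, the person in the blue house is in house 4.
Clue 8: the Australian is in house 1.
So house 1 gets baseball for sport.
From clue 2, the Greek must be in house 2.
From clue 2, the person in the gray house must be in house 2.
Clue 3 places the person in the brown house in house 1.
That leaves Japanese as the nationality for house 4.
So house 3 gets Swede for nationality.
So: house 1 = baseball/Australian/brown, house 2 = badminton/Greek/gray, house 3 = rugby/Swede/teal, house 4 = soccer/Japanese/blue.

Australian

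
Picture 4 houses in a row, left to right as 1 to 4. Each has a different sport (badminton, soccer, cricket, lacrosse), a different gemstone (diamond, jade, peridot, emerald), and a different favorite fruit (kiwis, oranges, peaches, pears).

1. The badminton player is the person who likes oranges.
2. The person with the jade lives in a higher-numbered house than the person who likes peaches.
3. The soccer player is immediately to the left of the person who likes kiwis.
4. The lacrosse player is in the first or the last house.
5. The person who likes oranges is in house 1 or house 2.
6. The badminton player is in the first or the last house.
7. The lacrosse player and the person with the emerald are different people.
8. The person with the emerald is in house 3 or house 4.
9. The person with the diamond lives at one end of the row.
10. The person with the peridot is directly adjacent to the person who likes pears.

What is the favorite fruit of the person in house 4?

The badminton player is in house 1 (clue 1).
Clue 1: the person who likes oranges is in house 1.
The only sport still possible for house 4 is lacrosse.
The person with the emerald is in house 3 (clue 7).
The only gemstone still possible for house 2 is peridot.
By clue 10, the person who likes pears is in house 3.
House 1 gemstone: only diamond fits.
The only gemstone still possible for house 4 is jade.
House 2 favorite fruit: only peaches fits.
So house 4 gets kiwis for favorite fruit.
Clue 3: the soccer player is in house 3.
So house 2 gets cricket for sport.
So: house 1 = badminton/diamond/oranges, house 2 = cricket/peridot/peaches, house 3 = soccer/emerald/pears, house 4 = lacrosse/jade/kiwis.

kiwis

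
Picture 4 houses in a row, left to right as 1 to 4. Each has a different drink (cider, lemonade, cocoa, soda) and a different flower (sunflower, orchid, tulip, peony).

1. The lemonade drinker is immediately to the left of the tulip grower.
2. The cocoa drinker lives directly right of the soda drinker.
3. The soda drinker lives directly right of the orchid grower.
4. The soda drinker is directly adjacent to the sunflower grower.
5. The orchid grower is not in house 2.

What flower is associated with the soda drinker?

From clue 5, the orchid grower must be in house 1.
Clue 3 places the soda drinker in house 2.
By clue 4, the sunflower grower is in house 3.
From clue 2, the cocoa drinker must be in house 3.
House 4 drink: only cider fits.
The tulip grower is in house 2 (clue 1).
So house 1 gets lemonade for drink.
House 4's flower must be peony (nothing else left).
So: house 1 = lemonade/orchid, house 2 = soda/tulip, house 3 = cocoa/sunflower, house 4 = cider/peony.

tulip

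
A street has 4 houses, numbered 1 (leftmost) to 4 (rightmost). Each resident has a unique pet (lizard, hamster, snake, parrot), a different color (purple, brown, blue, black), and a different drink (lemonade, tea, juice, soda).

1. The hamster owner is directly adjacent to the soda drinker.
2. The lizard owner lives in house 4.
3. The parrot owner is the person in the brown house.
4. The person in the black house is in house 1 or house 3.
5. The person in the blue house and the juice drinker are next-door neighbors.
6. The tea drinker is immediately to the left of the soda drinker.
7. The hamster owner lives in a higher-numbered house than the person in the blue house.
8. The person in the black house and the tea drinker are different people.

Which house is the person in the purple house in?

4

Clue 2: the lizard owner is in house 4.
The only color still possible for house 4 is purple.
The hamster owner is narrowed to house 2 or 3; consider each.
Placing it in house 2 leads to a contradiction, so it's in house 3.
That leaves black as the color for house 3.
From clue 8, the tea drinker must be in house 1.
From clue 6, the soda drinker must be in house 2.
So house 4 gets lemonade for drink.
From clue 5, the person in the blue house must be in house 2.
House 1's color must be brown (nothing else left).
House 3's drink must be juice (nothing else left).
Clue 3 places the parrot owner in house 1.
The only pet still possible for house 2 is snake.
So: house 1 = parrot/brown/tea, house 2 = snake/blue/soda, house 3 = hamster/black/juice, house 4 = lizard/purple/lemonade.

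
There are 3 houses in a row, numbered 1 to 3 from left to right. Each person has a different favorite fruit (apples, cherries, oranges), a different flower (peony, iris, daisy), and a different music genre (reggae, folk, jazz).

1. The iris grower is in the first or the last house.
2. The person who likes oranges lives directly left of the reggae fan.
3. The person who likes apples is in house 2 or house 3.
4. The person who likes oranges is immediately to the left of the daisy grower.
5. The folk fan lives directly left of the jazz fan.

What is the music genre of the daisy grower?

House 1's music genre must be folk (nothing else left).
The jazz fan is in house 2 (clue 5).
House 3 music genre: only reggae fits.
Clue 2 places the person who likes oranges in house 2.
The daisy grower is in house 3 (clue 4).
House 1's favorite fruit must be cherries (nothing else left).
The only favorite fruit still possible for house 3 is apples.
House 2 flower: only peony fits.
House 1 flower: only iris fits.
So: house 1 = cherries/iris/folk, house 2 = oranges/peony/jazz, house 3 = apples/daisy/reggae.

reggae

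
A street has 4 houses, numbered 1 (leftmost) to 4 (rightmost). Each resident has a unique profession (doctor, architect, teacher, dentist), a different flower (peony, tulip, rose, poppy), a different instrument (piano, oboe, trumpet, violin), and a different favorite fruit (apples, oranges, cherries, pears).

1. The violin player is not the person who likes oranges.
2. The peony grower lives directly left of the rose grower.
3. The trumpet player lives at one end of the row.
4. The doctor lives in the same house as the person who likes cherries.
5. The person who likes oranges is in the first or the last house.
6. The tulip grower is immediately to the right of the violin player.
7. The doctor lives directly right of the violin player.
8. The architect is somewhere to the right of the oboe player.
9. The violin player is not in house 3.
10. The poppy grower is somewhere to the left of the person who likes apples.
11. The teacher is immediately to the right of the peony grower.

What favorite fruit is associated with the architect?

apples

House 1 profession: only dentist fits.
So house 4 gets rose for flower.
The peony grower is in house 3 (clue 2).
By clue 11, the teacher is in house 4.
House 1 flower: only poppy fits.
The only flower still possible for house 2 is tulip.
The violin player is in house 1 (clue 6).
By clue 7, the doctor is in house 2.
So house 3 gets architect for profession.
House 3 instrument: only piano fits.
That leaves trumpet as the instrument for house 4.
Clue 1: the person who likes oranges is in house 4.
From clue 4, the person who likes cherries must be in house 2.
So house 2 gets oboe for instrument.
So house 1 gets pears for favorite fruit.
House 3 favorite fruit: only apples fits.
So: house 1 = dentist/poppy/violin/pears, house 2 = doctor/tulip/oboe/cherries, house 3 = architect/peony/piano/apples, house 4 = teacher/rose/trumpet/oranges.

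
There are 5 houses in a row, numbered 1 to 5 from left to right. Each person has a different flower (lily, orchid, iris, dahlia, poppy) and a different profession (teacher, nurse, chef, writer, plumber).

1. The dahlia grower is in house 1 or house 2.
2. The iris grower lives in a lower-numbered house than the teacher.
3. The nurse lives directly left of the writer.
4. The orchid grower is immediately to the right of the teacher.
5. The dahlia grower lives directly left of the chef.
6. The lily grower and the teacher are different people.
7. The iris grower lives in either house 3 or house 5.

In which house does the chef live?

3

Clue 7 places the iris grower in house 3.
By clue 2, the teacher is in house 4.
Clue 4: the orchid grower is in house 5.
House 4's flower must be poppy (nothing else left).
House 5 profession: only plumber fits.
That leaves nurse as the profession for house 1.
Clue 3 places the writer in house 2.
So house 3 gets chef for profession.
From clue 5, the dahlia grower must be in house 2.
The only flower still possible for house 1 is lily.
So: house 1 = lily/nurse, house 2 = dahlia/writer, house 3 = iris/chef, house 4 = poppy/teacher, house 5 = orchid/plumber.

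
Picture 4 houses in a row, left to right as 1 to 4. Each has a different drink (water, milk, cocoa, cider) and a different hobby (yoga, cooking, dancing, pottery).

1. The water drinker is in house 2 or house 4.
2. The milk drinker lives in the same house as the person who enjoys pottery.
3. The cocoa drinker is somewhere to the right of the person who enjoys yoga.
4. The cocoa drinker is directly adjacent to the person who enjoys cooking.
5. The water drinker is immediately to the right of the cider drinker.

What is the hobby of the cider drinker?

The cider drinker is narrowed to house 1 or 3; consider each.
Placing it in house 3 leads to a contradiction, so it's in house 1.
Clue 5: the water drinker is in house 2.
The cocoa drinker is narrowed to house 3 or 4; consider each.
Placing it in house 4 leads to a contradiction, so it's in house 3.
House 4's drink must be milk (nothing else left).
Clue 2 places the person who enjoys pottery in house 4.
House 3 hobby: only dancing fits.
That leaves yoga as the hobby for house 1.
That leaves cooking as the hobby for house 2.
So: house 1 = cider/yoga, house 2 = water/cooking, house 3 = cocoa/dancing, house 4 = milk/pottery.

yoga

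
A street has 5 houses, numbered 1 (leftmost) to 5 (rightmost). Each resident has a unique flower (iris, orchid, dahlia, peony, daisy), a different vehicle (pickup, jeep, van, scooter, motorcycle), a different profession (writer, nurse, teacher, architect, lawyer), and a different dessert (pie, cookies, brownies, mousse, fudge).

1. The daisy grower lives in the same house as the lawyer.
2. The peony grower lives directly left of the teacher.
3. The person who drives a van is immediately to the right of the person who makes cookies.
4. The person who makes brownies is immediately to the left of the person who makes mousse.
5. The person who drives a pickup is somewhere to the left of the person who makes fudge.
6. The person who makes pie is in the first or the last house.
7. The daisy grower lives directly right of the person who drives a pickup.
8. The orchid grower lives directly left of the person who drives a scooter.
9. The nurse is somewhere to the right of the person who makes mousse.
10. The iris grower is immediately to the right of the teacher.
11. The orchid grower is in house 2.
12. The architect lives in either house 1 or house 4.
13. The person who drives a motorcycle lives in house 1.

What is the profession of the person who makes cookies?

The orchid grower is in house 2 (clue 11).
From clue 13, the person who drives a motorcycle must be in house 1.
By clue 8, the person who drives a scooter is in house 3.
The only flower still possible for house 4 is dahlia.
The only flower still possible for house 1 is peony.
By clue 2, the teacher is in house 2.
By clue 10, the iris grower is in house 3.
That leaves daisy as the flower for house 5.
From clue 1, the lawyer must be in house 5.
From clue 7, the person who drives a pickup must be in house 4.
From clue 5, the person who makes fudge must be in house 5.
So house 4 gets cookies for dessert.
The person who drives a van is in house 5 (clue 3).
So house 2 gets jeep for vehicle.
So house 1 gets pie for dessert.
House 2 dessert: only brownies fits.
House 3 dessert: only mousse fits.
By clue 9, the nurse is in house 4.
House 1 profession: only architect fits.
That leaves writer as the profession for house 3.
So: house 1 = peony/motorcycle/architect/pie, house 2 = orchid/jeep/teacher/brownies, house 3 = iris/scooter/writer/mousse, house 4 = dahlia/pickup/nurse/cookies, house 5 = daisy/van/lawyer/fudge.

nurse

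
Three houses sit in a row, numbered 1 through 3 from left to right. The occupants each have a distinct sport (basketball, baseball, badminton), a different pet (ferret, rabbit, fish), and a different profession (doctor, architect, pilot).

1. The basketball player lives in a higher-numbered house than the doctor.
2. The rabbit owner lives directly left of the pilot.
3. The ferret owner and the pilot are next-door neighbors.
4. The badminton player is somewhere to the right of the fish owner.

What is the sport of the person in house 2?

That leaves baseball as the sport for house 1.
So house 3 gets ferret for pet.
The pilot is in house 2 (clue 3).
House 3 profession: only architect fits.
From clue 2, the rabbit owner must be in house 1.
So house 2 gets fish for pet.
House 1 profession: only doctor fits.
The badminton player is in house 3 (clue 4).
House 2's sport must be basketball (nothing else left).
So: house 1 = baseball/rabbit/doctor, house 2 = basketball/fish/pilot, house 3 = badminton/ferret/architect.

basketball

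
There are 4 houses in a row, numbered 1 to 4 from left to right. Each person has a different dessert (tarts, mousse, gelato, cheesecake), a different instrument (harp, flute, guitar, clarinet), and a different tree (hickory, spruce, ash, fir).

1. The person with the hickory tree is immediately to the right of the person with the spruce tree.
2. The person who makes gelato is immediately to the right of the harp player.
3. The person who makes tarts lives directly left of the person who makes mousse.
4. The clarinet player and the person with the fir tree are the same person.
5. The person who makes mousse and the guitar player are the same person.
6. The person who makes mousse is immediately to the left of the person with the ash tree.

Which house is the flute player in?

1

The person who makes mousse is narrowed to house 2 or 3; consider each.
Placing it in house 3 leads to a contradiction, so it's in house 2.
From clue 3, the person who makes tarts must be in house 1.
From clue 5, the guitar player must be in house 2.
The person with the ash tree is in house 3 (clue 6).
The person with the hickory tree is in house 2 (clue 1).
Clue 1: the person with the spruce tree is in house 1.
Clue 2: the person who makes gelato is in house 4.
By clue 2, the harp player is in house 3.
House 3 dessert: only cheesecake fits.
House 4 tree: only fir fits.
Clue 4 places the clarinet player in house 4.
That leaves flute as the instrument for house 1.
So: house 1 = tarts/flute/spruce, house 2 = mousse/guitar/hickory, house 3 = cheesecake/harp/ash, house 4 = gelato/clarinet/fir.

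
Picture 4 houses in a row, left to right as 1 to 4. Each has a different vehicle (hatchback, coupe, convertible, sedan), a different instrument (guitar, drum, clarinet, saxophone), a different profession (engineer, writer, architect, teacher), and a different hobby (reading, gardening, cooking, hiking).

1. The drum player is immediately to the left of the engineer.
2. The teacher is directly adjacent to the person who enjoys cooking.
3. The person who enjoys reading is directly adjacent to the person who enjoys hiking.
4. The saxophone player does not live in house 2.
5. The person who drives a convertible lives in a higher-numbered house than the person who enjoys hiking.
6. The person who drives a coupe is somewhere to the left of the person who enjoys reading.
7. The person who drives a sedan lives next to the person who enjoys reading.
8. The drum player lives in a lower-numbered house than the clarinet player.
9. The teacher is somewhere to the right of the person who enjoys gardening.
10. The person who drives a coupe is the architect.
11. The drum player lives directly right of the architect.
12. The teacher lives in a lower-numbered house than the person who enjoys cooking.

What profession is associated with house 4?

engineer

The person who drives a coupe is narrowed to house 1 or 2; consider each.
Placing it in house 1 leads to a contradiction, so it's in house 2.
From clue 10, the architect must be in house 2.
By clue 11, the drum player is in house 3.
House 1's vehicle must be hatchback (nothing else left).
House 1's instrument must be saxophone (nothing else left).
House 2 instrument: only guitar fits.
House 4 instrument: only clarinet fits.
So house 1 gets writer for profession.
House 3 profession: only teacher fits.
That leaves engineer as the profession for house 4.
The person who enjoys cooking is in house 4 (clue 2).
House 1's hobby must be gardening (nothing else left).
That leaves hiking as the hobby for house 2.
That leaves reading as the hobby for house 3.
Clue 7 places the person who drives a sedan in house 4.
So house 3 gets convertible for vehicle.
So: house 1 = hatchback/saxophone/writer/gardening, house 2 = coupe/guitar/architect/hiking, house 3 = convertible/drum/teacher/reading, house 4 = sedan/clarinet/engineer/cooking.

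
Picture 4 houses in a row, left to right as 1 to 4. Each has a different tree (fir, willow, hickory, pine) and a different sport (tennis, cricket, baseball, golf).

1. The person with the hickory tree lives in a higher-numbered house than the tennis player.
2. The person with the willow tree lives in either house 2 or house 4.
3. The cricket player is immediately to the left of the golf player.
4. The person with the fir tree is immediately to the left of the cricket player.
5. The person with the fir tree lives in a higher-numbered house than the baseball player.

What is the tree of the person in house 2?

Clue 5 places the person with the fir tree in house 2.
Clue 5 places the baseball player in house 1.
So house 1 gets pine for tree.
The only tree still possible for house 3 is hickory.
The only tree still possible for house 4 is willow.
The only sport still possible for house 4 is golf.
From clue 1, the tennis player must be in house 2.
From clue 3, the cricket player must be in house 3.
So: house 1 = pine/baseball, house 2 = fir/tennis, house 3 = hickory/cricket, house 4 = willow/golf.

fir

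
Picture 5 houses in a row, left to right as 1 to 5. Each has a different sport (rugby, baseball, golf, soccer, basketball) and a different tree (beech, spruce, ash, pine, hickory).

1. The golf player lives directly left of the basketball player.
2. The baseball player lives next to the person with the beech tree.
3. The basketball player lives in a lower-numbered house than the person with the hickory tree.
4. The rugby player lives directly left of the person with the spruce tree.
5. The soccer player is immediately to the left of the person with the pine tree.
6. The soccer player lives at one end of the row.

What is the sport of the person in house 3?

golf

Clue 6 places the soccer player in house 1.
So house 5 gets baseball for sport.
The person with the beech tree is in house 4 (clue 2).
By clue 5, the person with the pine tree is in house 2.
So house 1 gets ash for tree.
So house 3 gets spruce for tree.
The only tree still possible for house 5 is hickory.
Clue 4 places the rugby player in house 2.
That leaves golf as the sport for house 3.
House 4's sport must be basketball (nothing else left).
So: house 1 = soccer/ash, house 2 = rugby/pine, house 3 = golf/spruce, house 4 = basketball/beech, house 5 = baseball/hickory.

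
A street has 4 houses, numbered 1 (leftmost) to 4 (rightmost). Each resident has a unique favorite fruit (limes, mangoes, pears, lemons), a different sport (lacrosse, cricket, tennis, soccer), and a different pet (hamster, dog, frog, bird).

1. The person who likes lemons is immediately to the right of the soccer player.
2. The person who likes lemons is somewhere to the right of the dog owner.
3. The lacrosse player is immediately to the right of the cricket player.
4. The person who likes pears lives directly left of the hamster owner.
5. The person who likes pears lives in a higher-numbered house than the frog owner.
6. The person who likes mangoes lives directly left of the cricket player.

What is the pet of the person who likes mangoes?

The person who likes mangoes is narrowed to house 1 or 2; consider each.
Placing it in house 2 leads to a contradiction, so it's in house 1.
Clue 6 places the cricket player in house 2.
From clue 3, the lacrosse player must be in house 3.
House 1's sport must be soccer (nothing else left).
House 4 sport: only tennis fits.
By clue 1, the person who likes lemons is in house 2.
Clue 2: the dog owner is in house 1.
So house 4 gets limes for favorite fruit.
House 2 pet: only frog fits.
By clue 4, the hamster owner is in house 4.
House 3 favorite fruit: only pears fits.
That leaves bird as the pet for house 3.
So: house 1 = mangoes/soccer/dog, house 2 = lemons/cricket/frog, house 3 = pears/lacrosse/bird, house 4 = limes/tennis/hamster.

dog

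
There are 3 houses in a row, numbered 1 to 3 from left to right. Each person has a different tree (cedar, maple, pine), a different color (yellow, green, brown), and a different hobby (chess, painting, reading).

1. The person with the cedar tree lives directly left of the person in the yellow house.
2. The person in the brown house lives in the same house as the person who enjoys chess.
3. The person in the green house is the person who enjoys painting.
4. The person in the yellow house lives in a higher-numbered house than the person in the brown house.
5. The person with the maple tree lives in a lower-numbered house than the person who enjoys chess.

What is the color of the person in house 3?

yellow

House 3 tree: only pine fits.
By clue 2, the person in the brown house is in house 2.
Clue 2 places the person who enjoys chess in house 2.
The person in the yellow house is in house 3 (clue 4).
Clue 5: the person with the maple tree is in house 1.
That leaves cedar as the tree for house 2.
That leaves green as the color for house 1.
Clue 3: the person who enjoys painting is in house 1.
House 3 hobby: only reading fits.
So: house 1 = maple/green/painting, house 2 = cedar/brown/chess, house 3 = pine/yellow/reading.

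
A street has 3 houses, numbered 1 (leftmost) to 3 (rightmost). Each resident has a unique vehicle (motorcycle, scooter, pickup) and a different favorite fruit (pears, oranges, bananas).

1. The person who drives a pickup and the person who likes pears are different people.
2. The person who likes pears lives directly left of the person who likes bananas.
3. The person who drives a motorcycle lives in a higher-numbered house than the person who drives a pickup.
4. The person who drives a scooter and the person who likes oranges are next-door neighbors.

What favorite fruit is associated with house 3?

The person who drives a motorcycle is narrowed to house 2 or 3; consider each.
Placing it in house 2 leads to a contradiction, so it's in house 3.
The person who drives a pickup is narrowed to house 1 or 2; consider each.
Placing it in house 2 leads to a contradiction, so it's in house 1.
The person who likes pears is in house 2 (clue 1).
The person who likes bananas is in house 3 (clue 2).
That leaves scooter as the vehicle for house 2.
House 1 favorite fruit: only oranges fits.
So: house 1 = pickup/oranges, house 2 = scooter/pears, house 3 = motorcycle/bananas.

bananas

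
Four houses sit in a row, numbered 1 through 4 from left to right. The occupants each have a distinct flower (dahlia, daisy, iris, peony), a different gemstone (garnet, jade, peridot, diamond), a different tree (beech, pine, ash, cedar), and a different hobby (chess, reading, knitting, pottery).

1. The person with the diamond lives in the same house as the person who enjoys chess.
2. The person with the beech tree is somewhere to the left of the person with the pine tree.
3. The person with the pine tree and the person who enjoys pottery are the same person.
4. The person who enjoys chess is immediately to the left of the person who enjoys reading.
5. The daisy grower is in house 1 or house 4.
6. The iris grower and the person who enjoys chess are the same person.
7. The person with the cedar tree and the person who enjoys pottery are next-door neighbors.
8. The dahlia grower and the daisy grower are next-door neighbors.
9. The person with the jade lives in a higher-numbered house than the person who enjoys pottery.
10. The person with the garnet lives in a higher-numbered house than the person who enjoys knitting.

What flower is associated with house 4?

peony

House 4's hobby must be reading (nothing else left).
Clue 4: the person who enjoys chess is in house 3.
By clue 6, the iris grower is in house 3.
House 1 hobby: only knitting fits.
House 2 hobby: only pottery fits.
By clue 1, the person with the diamond is in house 3.
By clue 3, the person with the pine tree is in house 2.
The daisy grower is in house 1 (clue 8).
The only flower still possible for house 2 is dahlia.
So house 4 gets peony for flower.
That leaves peridot as the gemstone for house 1.
The only gemstone still possible for house 2 is garnet.
That leaves jade as the gemstone for house 4.
House 4 tree: only ash fits.
House 1 tree: only beech fits.
House 3's tree must be cedar (nothing else left).
So: house 1 = daisy/peridot/beech/knitting, house 2 = dahlia/garnet/pine/pottery, house 3 = iris/diamond/cedar/chess, house 4 = peony/jade/ash/reading.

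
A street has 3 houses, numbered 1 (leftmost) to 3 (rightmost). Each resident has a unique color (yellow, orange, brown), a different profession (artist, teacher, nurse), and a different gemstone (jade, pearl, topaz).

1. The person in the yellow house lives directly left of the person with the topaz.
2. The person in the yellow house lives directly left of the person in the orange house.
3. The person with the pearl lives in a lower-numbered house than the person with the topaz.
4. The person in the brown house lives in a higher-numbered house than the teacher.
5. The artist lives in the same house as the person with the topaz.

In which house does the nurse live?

3

House 1's color must be yellow (nothing else left).
The person with the topaz is in house 2 (clue 1).
Clue 2: the person in the orange house is in house 2.
Clue 3: the person with the pearl is in house 1.
By clue 5, the artist is in house 2.
That leaves brown as the color for house 3.
That leaves teacher as the profession for house 1.
So house 3 gets nurse for profession.
House 3 gemstone: only jade fits.
So: house 1 = yellow/teacher/pearl, house 2 = orange/artist/topaz, house 3 = brown/nurse/jade.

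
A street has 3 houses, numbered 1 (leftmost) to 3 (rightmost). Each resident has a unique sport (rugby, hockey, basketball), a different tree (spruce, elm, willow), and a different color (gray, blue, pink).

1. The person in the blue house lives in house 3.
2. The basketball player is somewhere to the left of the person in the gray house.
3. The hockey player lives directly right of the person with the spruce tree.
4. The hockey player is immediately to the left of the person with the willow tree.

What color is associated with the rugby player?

blue

Clue 1 places the person in the blue house in house 3.
By clue 4, the hockey player is in house 2.
By clue 4, the person with the willow tree is in house 3.
The only sport still possible for house 1 is basketball.
The only sport still possible for house 3 is rugby.
That leaves pink as the color for house 1.
The only color still possible for house 2 is gray.
Clue 3 places the person with the spruce tree in house 1.
House 2's tree must be elm (nothing else left).
So: house 1 = basketball/spruce/pink, house 2 = hockey/elm/gray, house 3 = rugby/willow/blue.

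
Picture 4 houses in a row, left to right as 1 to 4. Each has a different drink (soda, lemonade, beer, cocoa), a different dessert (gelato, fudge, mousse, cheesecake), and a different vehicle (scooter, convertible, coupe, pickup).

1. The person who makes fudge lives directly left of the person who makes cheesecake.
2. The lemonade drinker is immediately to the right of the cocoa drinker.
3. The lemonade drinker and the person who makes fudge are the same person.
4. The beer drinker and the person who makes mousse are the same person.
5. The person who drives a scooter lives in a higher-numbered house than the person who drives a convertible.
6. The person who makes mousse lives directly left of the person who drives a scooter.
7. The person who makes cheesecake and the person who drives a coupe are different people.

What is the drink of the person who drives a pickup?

House 4 drink: only soda fits.
The cocoa drinker is narrowed to house 1 or 2; consider each.
Placing it in house 1 leads to a contradiction, so it's in house 2.
Clue 2 places the lemonade drinker in house 3.
Clue 3 places the person who makes fudge in house 3.
So house 1 gets beer for drink.
The only dessert still possible for house 4 is cheesecake.
From clue 4, the person who makes mousse must be in house 1.
The person who drives a scooter is in house 2 (clue 6).
House 2's dessert must be gelato (nothing else left).
House 4 vehicle: only pickup fits.
Clue 5: the person who drives a convertible is in house 1.
House 3's vehicle must be coupe (nothing else left).
So: house 1 = beer/mousse/convertible, house 2 = cocoa/gelato/scooter, house 3 = lemonade/fudge/coupe, house 4 = soda/cheesecake/pickup.

soda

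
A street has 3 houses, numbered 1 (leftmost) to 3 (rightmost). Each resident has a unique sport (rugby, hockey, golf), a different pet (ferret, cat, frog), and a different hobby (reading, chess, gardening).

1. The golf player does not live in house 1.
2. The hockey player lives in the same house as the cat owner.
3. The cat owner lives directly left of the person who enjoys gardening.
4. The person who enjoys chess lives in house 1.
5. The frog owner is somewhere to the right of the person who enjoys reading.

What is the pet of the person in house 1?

ferret

Clue 4 places the person who enjoys chess in house 1.
The only hobby still possible for house 3 is gardening.
Clue 3 places the cat owner in house 2.
Clue 5: the frog owner is in house 3.
The only pet still possible for house 1 is ferret.
House 2's hobby must be reading (nothing else left).
The hockey player is in house 2 (clue 2).
House 1's sport must be rugby (nothing else left).
So house 3 gets golf for sport.
So: house 1 = rugby/ferret/chess, house 2 = hockey/cat/reading, house 3 = golf/frog/gardening.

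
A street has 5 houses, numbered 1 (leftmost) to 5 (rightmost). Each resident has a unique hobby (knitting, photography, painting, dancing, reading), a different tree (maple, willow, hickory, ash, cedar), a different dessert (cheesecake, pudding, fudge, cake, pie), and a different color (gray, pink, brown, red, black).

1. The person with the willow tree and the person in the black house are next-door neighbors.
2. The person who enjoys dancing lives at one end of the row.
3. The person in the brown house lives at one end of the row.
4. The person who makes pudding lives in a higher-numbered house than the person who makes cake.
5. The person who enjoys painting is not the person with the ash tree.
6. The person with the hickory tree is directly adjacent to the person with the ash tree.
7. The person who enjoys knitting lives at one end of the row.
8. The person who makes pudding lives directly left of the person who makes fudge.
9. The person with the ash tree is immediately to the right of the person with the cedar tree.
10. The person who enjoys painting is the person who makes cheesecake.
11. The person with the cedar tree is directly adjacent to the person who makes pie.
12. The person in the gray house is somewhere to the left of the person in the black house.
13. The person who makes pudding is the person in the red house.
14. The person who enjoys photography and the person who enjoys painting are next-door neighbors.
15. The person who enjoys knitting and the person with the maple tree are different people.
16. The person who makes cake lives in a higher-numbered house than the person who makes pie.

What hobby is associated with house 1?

knitting

The person who enjoys dancing is narrowed to house 1 or 5; consider each.
Placing it in house 1 leads to a contradiction, so it's in house 5.
So house 1 gets knitting for hobby.
House 5 dessert: only fudge fits.
The person who makes pudding is in house 4 (clue 8).
By clue 13, the person in the red house is in house 4.
So house 1 gets pie for dessert.
By clue 11, the person with the cedar tree is in house 2.
From clue 9, the person with the ash tree must be in house 3.
That leaves willow as the tree for house 1.
By clue 1, the person in the black house is in house 2.
From clue 5, the person who enjoys painting must be in house 2.
By clue 6, the person with the hickory tree is in house 4.
From clue 10, the person who makes cheesecake must be in house 2.
Clue 12 places the person in the gray house in house 1.
Clue 14 places the person who enjoys photography in house 3.
House 4's hobby must be reading (nothing else left).
So house 5 gets maple for tree.
The only dessert still possible for house 3 is cake.
House 3's color must be pink (nothing else left).
That leaves brown as the color for house 5.
So: house 1 = knitting/willow/pie/gray, house 2 = painting/cedar/cheesecake/black, house 3 = photography/ash/cake/pink, house 4 = reading/hickory/pudding/red, house 5 = dancing/maple/fudge/brown.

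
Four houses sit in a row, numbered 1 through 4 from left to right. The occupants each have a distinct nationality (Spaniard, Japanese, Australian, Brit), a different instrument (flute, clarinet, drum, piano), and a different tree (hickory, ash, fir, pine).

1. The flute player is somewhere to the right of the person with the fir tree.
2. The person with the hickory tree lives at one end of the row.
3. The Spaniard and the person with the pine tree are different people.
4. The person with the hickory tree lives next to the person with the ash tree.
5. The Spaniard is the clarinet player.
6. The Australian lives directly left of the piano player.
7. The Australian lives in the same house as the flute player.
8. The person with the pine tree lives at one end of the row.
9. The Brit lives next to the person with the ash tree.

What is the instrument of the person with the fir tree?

clarinet

House 3 tree: only ash fits.
Clue 4: the person with the hickory tree is in house 4.
House 1 tree: only pine fits.
So house 2 gets fir for tree.
By clue 1, the flute player is in house 3.
Clue 7 places the Australian in house 3.
House 1's nationality must be Japanese (nothing else left).
The only instrument still possible for house 1 is drum.
The only instrument still possible for house 2 is clarinet.
So house 4 gets piano for instrument.
By clue 5, the Spaniard is in house 2.
House 4's nationality must be Brit (nothing else left).
So: house 1 = Japanese/drum/pine, house 2 = Spaniard/clarinet/fir, house 3 = Australian/flute/ash, house 4 = Brit/piano/hickory.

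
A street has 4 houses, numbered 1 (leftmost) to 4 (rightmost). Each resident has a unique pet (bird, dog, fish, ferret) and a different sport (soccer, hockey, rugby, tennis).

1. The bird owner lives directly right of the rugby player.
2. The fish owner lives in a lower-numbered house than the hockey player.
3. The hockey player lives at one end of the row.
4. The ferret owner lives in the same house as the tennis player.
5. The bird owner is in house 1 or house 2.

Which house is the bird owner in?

Clue 3: the hockey player is in house 4.
From clue 5, the bird owner must be in house 2.
From clue 1, the rugby player must be in house 1.
House 4's pet must be dog (nothing else left).
House 2 sport: only soccer fits.
The only sport still possible for house 3 is tennis.
From clue 4, the ferret owner must be in house 3.
House 1's pet must be fish (nothing else left).
So: house 1 = fish/rugby, house 2 = bird/soccer, house 3 = ferret/tennis, house 4 = dog/hockey.

2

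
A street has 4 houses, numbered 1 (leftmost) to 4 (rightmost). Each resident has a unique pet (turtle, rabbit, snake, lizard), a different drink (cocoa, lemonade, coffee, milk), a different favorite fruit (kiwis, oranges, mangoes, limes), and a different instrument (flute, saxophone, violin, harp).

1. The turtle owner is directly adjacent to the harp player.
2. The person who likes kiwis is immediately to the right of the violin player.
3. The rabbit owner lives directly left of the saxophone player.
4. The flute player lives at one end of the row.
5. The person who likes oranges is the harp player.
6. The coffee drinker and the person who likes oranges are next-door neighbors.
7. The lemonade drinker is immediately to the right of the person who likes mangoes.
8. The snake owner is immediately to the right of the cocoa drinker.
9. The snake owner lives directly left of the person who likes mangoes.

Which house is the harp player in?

2

By clue 9, the snake owner is in house 2.
Clue 9 places the person who likes mangoes in house 3.
Clue 7 places the lemonade drinker in house 4.
Clue 8 places the cocoa drinker in house 1.
House 2 drink: only milk fits.
That leaves coffee as the drink for house 3.
So house 1 gets limes for favorite fruit.
The only instrument still possible for house 3 is violin.
The person who likes kiwis is in house 4 (clue 2).
The only pet still possible for house 4 is lizard.
House 2 favorite fruit: only oranges fits.
The only instrument still possible for house 1 is flute.
By clue 5, the harp player is in house 2.
House 4 instrument: only saxophone fits.
The rabbit owner is in house 3 (clue 3).
House 1's pet must be turtle (nothing else left).
So: house 1 = turtle/cocoa/limes/flute, house 2 = snake/milk/oranges/harp, house 3 = rabbit/coffee/mangoes/violin, house 4 = lizard/lemonade/kiwis/saxophone.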